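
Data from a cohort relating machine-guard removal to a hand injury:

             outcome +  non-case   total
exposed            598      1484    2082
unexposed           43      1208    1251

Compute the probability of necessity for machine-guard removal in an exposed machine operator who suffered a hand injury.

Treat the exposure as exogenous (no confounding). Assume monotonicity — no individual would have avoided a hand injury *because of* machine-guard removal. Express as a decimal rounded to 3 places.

p₁ = P(outcome | exposed) = 598/2082 = 0.28722
p₀ = P(outcome | unexposed) = 43/1251 = 0.034373
Under exogeneity and monotonicity, PN = (p₁ − p₀)/p₁.
PN = (0.28722 − 0.034373) / 0.28722 ≈ 0.8803

PN ≈ 0.880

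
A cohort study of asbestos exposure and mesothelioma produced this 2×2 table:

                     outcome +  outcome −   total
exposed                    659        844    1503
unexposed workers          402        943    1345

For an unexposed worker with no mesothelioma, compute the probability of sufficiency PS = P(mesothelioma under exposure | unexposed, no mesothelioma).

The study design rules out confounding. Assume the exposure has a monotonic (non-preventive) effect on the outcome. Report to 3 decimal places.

PS ≈ 0.199

p₁ = P(outcome | exposed) = 659/1503 = 0.43846
p₀ = P(outcome | unexposed) = 402/1345 = 0.29888
Under exogeneity and monotonicity, PS = (p₁ − p₀)/(1 − p₀).
PS = (0.43846 − 0.29888) / 0.70112 ≈ 0.1991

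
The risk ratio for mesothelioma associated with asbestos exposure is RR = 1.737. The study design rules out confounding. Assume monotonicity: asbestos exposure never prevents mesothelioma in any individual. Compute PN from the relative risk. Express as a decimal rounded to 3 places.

PN ≈ 0.424

Under exogeneity and monotonicity, PN = (RR − 1) / RR = 1 − 1/RR.
PN = (1.737 − 1) / 1.737 = 0.737 / 1.737 ≈ 0.4243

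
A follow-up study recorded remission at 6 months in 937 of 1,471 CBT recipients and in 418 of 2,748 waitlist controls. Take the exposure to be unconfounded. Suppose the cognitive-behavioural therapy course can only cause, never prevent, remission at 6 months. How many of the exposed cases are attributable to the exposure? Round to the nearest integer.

about 713 cases

p₁ = P(outcome | exposed) = 937/1471 = 0.63698
p₀ = P(outcome | unexposed) = 418/2748 = 0.15211
PN = (p₁ − p₀)/p₁ = (0.63698 − 0.15211) / 0.63698 ≈ 0.76120.
Attributable cases ≈ PN × (exposed cases) = 0.76120 × 937 ≈ 713.25.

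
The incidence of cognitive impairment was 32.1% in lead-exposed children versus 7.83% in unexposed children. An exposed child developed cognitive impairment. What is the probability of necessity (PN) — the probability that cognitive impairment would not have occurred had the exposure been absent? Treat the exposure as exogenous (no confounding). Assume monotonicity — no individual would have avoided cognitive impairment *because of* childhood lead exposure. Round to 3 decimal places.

p₁ = 0.321, p₀ = 0.0783.
Under exogeneity and monotonicity, PN = (p₁ − p₀) / p₁.
PN = (0.321 − 0.0783) / 0.321 = 0.2427 / 0.321 ≈ 0.7561

PN ≈ 0.756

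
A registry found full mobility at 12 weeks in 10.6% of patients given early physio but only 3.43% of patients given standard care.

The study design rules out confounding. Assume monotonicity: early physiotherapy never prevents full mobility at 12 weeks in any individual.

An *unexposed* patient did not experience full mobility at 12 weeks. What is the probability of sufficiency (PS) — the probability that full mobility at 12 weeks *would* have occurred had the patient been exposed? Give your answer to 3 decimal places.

PS ≈ 0.074

p₁ = 0.106, p₀ = 0.0343.
Under exogeneity and monotonicity, PS = (p₁ − p₀) / (1 − p₀).
PS = (0.106 − 0.0343) / (1 − 0.0343) = 0.0717 / 0.9657 ≈ 0.0742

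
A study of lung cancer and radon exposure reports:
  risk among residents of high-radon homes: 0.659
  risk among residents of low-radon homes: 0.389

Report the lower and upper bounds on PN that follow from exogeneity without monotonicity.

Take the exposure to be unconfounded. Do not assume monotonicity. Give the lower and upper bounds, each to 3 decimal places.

0.410 ≤ PN ≤ 0.927

Let p₁ = 0.659, p₀ = 0.389.
Under exogeneity alone the bounds on PN are max{0,(p₁−p₀)/p₁} ≤ PN ≤ min{1,(1−p₀)/p₁}.
  lower = (p₁ − p₀)/p₁ = 0.27 / 0.659 ≈ 0.4097
  upper = min{1, (1 − p₀)/p₁} = 0.611 / 0.659 ≈ 0.9272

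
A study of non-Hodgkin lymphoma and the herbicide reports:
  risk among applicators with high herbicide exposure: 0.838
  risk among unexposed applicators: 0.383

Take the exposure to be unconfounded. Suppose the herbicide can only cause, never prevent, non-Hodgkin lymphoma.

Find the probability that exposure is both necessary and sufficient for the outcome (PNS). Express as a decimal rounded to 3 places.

Let p₁ = 0.838, p₀ = 0.383.
Under exogeneity and monotonicity, PNS = p₁ − p₀.
PNS = 0.838 − 0.383 = 0.455

PNS ≈ 0.455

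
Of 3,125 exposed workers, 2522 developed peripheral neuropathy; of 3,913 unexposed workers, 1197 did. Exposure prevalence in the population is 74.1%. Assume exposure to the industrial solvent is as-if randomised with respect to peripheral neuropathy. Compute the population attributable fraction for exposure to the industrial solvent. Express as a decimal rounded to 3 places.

p₁ = P(outcome | exposed) = 2522/3125 = 0.80704
p₀ = P(outcome | unexposed) = 1197/3913 = 0.3059
Overall risk P(Y=1) = π·p₁ + (1−π)·p₀ = 0.741×0.80704 + 0.259×0.3059 = 0.67725.
Under exogeneity, PAF = [P(Y=1) − p₀] / P(Y=1).
PAF = (0.67725 − 0.3059) / 0.67725 ≈ 0.5483

PAF ≈ 0.548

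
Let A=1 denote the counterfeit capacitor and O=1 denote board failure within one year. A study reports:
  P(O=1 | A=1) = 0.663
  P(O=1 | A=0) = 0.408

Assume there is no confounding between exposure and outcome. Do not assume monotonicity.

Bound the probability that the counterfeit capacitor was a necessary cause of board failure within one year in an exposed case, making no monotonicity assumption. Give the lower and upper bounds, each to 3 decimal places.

Let p₁ = 0.663, p₀ = 0.408.
Under exogeneity alone the bounds on PN are max{0,(p₁−p₀)/p₁} ≤ PN ≤ min{1,(1−p₀)/p₁}.
  lower = (p₁ − p₀)/p₁ = 0.255 / 0.663 ≈ 0.3846
  upper = min{1, (1 − p₀)/p₁} = 0.592 / 0.663 ≈ 0.8929

0.385 ≤ PN ≤ 0.893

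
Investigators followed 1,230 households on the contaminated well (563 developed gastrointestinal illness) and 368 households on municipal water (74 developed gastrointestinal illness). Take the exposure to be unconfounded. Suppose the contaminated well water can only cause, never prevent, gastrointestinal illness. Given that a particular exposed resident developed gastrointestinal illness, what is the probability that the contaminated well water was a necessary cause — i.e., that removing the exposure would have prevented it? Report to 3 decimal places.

p₁ = P(outcome | exposed) = 563/1230 = 0.45772
p₀ = P(outcome | unexposed) = 74/368 = 0.20109
Under exogeneity and monotonicity, PN = (p₁ − p₀) / p₁.
PN = (0.45772 − 0.20109) / 0.45772 = 0.25664 / 0.45772 ≈ 0.5607

PN ≈ 0.561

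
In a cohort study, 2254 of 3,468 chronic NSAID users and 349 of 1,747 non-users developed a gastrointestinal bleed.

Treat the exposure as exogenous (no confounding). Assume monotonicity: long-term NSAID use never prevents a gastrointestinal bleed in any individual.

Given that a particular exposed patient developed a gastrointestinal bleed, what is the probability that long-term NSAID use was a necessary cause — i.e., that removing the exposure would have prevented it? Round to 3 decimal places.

p₁ = P(outcome | exposed) = 2254/3468 = 0.64994
p₀ = P(outcome | unexposed) = 349/1747 = 0.19977
Under exogeneity and monotonicity, PN = (p₁ − p₀) / p₁.
PN = (0.64994 − 0.19977) / 0.64994 = 0.45017 / 0.64994 ≈ 0.6926

PN ≈ 0.693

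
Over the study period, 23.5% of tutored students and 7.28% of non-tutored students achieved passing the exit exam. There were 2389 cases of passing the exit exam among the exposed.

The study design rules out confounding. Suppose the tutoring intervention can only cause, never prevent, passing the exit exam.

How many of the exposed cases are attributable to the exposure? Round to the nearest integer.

about 1649 cases

p₁ = 0.235, p₀ = 0.0728.
PN = (p₁ − p₀)/p₁ = (0.235 − 0.0728) / 0.235 ≈ 0.69021.
Attributable cases ≈ PN × (exposed cases) = 0.69021 × 2389 ≈ 1648.92.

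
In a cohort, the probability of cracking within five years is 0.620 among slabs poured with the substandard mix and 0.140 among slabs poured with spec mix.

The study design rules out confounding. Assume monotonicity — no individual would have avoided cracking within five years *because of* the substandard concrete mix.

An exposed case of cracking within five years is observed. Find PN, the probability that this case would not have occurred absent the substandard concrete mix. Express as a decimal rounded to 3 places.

PN ≈ 0.774

Let p₁ = 0.62, p₀ = 0.14.
Under exogeneity and monotonicity, PN = (p₁ − p₀) / p₁.
PN = (0.62 − 0.14) / 0.62 = 0.48 / 0.62 ≈ 0.7742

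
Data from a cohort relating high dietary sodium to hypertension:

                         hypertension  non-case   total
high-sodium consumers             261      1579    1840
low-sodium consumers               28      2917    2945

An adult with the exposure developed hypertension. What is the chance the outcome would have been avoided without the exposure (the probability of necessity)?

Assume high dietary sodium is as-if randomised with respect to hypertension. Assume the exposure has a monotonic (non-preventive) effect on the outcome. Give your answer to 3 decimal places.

p₁ = P(outcome | exposed) = 261/1840 = 0.14185
p₀ = P(outcome | unexposed) = 28/2945 = 0.0095076
Under exogeneity and monotonicity, PN = (p₁ − p₀)/p₁.
PN = (0.14185 − 0.0095076) / 0.14185 ≈ 0.9330

PN ≈ 0.933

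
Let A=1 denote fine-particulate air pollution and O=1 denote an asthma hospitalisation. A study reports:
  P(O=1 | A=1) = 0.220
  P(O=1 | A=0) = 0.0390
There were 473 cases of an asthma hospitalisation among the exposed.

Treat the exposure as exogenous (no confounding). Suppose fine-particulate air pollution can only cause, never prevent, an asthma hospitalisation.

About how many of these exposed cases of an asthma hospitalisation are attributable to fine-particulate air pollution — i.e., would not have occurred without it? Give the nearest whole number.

about 389 cases

Let p₁ = 0.22, p₀ = 0.039.
PN = (p₁ − p₀)/p₁ = (0.22 − 0.039) / 0.22 ≈ 0.82273.
Attributable cases ≈ PN × (exposed cases) = 0.82273 × 473 ≈ 389.15.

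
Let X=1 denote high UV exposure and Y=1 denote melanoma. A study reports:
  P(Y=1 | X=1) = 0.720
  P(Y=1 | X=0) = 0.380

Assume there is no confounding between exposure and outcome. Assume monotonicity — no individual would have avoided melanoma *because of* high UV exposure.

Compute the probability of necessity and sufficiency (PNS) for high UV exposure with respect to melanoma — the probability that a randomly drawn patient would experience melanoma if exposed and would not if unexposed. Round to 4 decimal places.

PNS ≈ 0.3400

Let p₁ = 0.72, p₀ = 0.38.
Under exogeneity and monotonicity, PNS = p₁ − p₀.
PNS = 0.72 − 0.38 = 0.34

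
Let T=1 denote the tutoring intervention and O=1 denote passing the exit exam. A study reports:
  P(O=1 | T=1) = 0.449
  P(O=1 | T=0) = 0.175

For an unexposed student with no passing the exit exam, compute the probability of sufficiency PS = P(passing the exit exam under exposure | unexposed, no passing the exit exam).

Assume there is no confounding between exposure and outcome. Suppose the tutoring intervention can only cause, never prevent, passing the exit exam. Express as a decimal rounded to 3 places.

PS ≈ 0.332

Let p₁ = 0.449, p₀ = 0.175.
Under exogeneity and monotonicity, PS = (p₁ − p₀) / (1 − p₀).
PS = (0.449 − 0.175) / (1 − 0.175) = 0.274 / 0.825 ≈ 0.3321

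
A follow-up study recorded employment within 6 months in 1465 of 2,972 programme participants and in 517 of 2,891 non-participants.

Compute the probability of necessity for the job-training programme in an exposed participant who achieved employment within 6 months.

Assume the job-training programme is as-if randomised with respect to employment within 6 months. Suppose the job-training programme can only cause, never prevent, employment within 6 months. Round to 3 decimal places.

PN ≈ 0.637

p₁ = P(outcome | exposed) = 1465/2972 = 0.49293
p₀ = P(outcome | unexposed) = 517/2891 = 0.17883
Under exogeneity and monotonicity, PN = (p₁ − p₀) / p₁.
PN = (0.49293 − 0.17883) / 0.49293 = 0.3141 / 0.49293 ≈ 0.6372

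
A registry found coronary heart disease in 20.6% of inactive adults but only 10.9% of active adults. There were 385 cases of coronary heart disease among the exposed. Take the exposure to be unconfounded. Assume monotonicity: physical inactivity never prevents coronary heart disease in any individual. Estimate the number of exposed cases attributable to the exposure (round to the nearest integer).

about 181 cases

p₁ = 0.206, p₀ = 0.109.
PN = (p₁ − p₀)/p₁ = (0.206 − 0.109) / 0.206 ≈ 0.47087.
Attributable cases ≈ PN × (exposed cases) = 0.47087 × 385 ≈ 181.29.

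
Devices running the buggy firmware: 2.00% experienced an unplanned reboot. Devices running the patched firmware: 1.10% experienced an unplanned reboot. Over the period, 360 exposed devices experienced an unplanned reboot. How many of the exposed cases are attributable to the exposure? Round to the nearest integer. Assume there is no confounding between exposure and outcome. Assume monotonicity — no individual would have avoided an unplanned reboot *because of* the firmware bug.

about 162 cases

p₁ = 0.02, p₀ = 0.011.
PN = (p₁ − p₀)/p₁ = (0.02 − 0.011) / 0.02 ≈ 0.45000.
Attributable cases ≈ PN × (exposed cases) = 0.45000 × 360 ≈ 162.00.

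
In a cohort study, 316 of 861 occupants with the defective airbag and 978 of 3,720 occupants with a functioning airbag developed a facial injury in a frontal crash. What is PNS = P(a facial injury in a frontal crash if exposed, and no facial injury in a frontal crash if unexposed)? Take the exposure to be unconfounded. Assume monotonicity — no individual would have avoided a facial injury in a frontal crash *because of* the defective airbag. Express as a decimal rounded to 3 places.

p₁ = P(outcome | exposed) = 316/861 = 0.36702
p₀ = P(outcome | unexposed) = 978/3720 = 0.2629
Under exogeneity and monotonicity, PNS = p₁ − p₀.
PNS = 0.36702 − 0.2629 = 0.10411

PNS ≈ 0.104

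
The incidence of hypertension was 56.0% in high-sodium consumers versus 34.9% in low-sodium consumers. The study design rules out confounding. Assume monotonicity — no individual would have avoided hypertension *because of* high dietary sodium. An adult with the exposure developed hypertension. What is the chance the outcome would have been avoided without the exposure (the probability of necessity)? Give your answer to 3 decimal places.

PN ≈ 0.377

p₁ = 0.56, p₀ = 0.349.
Under exogeneity and monotonicity, PN = (p₁ − p₀) / p₁.
PN = (0.56 − 0.349) / 0.56 = 0.211 / 0.56 ≈ 0.3768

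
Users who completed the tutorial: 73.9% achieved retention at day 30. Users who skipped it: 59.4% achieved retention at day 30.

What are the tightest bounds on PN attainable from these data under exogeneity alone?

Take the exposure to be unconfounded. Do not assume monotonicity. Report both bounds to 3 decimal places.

0.196 ≤ PN ≤ 0.549

p₁ = 0.739, p₀ = 0.594.
Under exogeneity alone the bounds on PN are max{0,(p₁−p₀)/p₁} ≤ PN ≤ min{1,(1−p₀)/p₁}.
  lower = (p₁ − p₀)/p₁ = 0.145 / 0.739 ≈ 0.1962
  upper = min{1, (1 − p₀)/p₁} = 0.406 / 0.739 ≈ 0.5494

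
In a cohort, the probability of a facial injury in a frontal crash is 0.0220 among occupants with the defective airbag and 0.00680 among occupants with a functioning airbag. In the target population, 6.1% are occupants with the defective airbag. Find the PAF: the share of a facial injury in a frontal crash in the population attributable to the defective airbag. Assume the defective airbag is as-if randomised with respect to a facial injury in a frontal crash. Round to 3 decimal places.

Let p₁ = 0.022, p₀ = 0.0068.
Overall risk P(Y=1) = π·p₁ + (1−π)·p₀ = 0.061×0.022 + 0.939×0.0068 = 0.0077272.
Under exogeneity, PAF = [P(Y=1) − p₀] / P(Y=1).
PAF = (0.0077272 − 0.0068) / 0.0077272 ≈ 0.1200

PAF ≈ 0.120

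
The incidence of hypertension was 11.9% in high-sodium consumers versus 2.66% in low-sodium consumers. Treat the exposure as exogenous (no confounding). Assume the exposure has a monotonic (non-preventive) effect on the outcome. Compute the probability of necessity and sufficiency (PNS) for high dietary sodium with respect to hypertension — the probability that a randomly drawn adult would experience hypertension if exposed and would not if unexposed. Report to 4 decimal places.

PNS ≈ 0.0924

p₁ = 0.119, p₀ = 0.0266.
Under exogeneity and monotonicity, PNS = p₁ − p₀.
PNS = 0.119 − 0.0266 = 0.0924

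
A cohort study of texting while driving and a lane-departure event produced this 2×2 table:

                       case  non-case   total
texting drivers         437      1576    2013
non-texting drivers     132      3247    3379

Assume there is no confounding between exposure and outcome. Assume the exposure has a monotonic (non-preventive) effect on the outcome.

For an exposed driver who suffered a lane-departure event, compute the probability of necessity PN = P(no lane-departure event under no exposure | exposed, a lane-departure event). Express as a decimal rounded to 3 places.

p₁ = P(outcome | exposed) = 437/2013 = 0.21709
p₀ = P(outcome | unexposed) = 132/3379 = 0.039065
Under exogeneity and monotonicity, PN = (p₁ − p₀)/p₁.
PN = (0.21709 − 0.039065) / 0.21709 ≈ 0.8201

PN ≈ 0.820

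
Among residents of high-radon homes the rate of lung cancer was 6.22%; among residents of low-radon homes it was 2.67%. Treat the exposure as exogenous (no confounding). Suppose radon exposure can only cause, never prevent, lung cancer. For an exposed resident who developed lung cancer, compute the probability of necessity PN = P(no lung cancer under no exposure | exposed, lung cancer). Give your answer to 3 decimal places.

p₁ = 0.0622, p₀ = 0.0267.
Under exogeneity and monotonicity, PN = (p₁ − p₀) / p₁.
PN = (0.0622 − 0.0267) / 0.0622 = 0.0355 / 0.0622 ≈ 0.5707

PN ≈ 0.571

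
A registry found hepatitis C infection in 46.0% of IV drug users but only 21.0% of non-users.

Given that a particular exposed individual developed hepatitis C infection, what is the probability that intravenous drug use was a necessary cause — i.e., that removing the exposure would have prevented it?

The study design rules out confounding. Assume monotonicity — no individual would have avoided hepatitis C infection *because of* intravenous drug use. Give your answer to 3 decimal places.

p₁ = 0.46, p₀ = 0.21.
Under exogeneity and monotonicity, PN = (p₁ − p₀) / p₁.
PN = (0.46 − 0.21) / 0.46 = 0.25 / 0.46 ≈ 0.5435

PN ≈ 0.543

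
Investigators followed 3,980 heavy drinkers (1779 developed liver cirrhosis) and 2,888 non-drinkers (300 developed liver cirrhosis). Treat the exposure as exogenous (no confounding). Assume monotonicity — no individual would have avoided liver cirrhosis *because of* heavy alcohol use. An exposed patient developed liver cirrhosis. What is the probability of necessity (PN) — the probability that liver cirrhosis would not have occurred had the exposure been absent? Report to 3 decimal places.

PN ≈ 0.768

p₁ = P(outcome | exposed) = 1779/3980 = 0.44698
p₀ = P(outcome | unexposed) = 300/2888 = 0.10388
Under exogeneity and monotonicity, PN = (p₁ − p₀) / p₁.
PN = (0.44698 − 0.10388) / 0.44698 = 0.34311 / 0.44698 ≈ 0.7676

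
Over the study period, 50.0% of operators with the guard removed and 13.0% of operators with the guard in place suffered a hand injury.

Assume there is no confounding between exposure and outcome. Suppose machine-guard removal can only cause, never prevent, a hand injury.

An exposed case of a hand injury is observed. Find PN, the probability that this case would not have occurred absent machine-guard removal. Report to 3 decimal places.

p₁ = 0.5, p₀ = 0.13.
Under exogeneity and monotonicity, PN = (p₁ − p₀) / p₁.
PN = (0.5 − 0.13) / 0.5 = 0.37 / 0.5 ≈ 0.7400

PN ≈ 0.740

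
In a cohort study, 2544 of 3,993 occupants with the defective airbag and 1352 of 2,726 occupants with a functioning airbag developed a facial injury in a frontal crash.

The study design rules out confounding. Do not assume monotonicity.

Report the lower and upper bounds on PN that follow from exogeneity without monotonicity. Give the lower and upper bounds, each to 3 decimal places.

0.222 ≤ PN ≤ 0.791

p₁ = P(outcome | exposed) = 2544/3993 = 0.63711
p₀ = P(outcome | unexposed) = 1352/2726 = 0.49596
Under exogeneity alone the bounds on PN are max{0,(p₁−p₀)/p₁} ≤ PN ≤ min{1,(1−p₀)/p₁}.
  lower = (p₁ − p₀)/p₁ = 0.14115 / 0.63711 ≈ 0.2215
  upper = min{1, (1 − p₀)/p₁} = 0.50404 / 0.63711 ≈ 0.7911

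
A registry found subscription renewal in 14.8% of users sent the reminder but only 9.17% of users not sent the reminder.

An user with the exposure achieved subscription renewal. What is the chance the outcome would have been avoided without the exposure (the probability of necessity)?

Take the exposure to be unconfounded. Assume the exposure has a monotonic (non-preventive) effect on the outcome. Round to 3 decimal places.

p₁ = 0.148, p₀ = 0.0917.
Under exogeneity and monotonicity, PN = (p₁ − p₀) / p₁.
PN = (0.148 − 0.0917) / 0.148 = 0.0563 / 0.148 ≈ 0.3804

PN ≈ 0.380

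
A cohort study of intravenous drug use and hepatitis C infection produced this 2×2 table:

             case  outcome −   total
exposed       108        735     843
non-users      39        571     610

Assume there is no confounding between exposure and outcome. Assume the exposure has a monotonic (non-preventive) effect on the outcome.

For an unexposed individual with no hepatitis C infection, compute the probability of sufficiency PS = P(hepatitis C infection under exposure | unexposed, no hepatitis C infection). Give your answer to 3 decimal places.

PS ≈ 0.069

p₁ = P(outcome | exposed) = 108/843 = 0.12811
p₀ = P(outcome | unexposed) = 39/610 = 0.063934
Under exogeneity and monotonicity, PS = (p₁ − p₀)/(1 − p₀).
PS = (0.12811 − 0.063934) / 0.93607 ≈ 0.0686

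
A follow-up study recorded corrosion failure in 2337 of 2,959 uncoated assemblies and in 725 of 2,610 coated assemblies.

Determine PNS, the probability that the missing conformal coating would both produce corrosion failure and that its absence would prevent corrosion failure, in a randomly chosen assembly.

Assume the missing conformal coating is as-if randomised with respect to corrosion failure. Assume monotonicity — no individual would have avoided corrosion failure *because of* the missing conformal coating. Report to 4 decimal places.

p₁ = P(outcome | exposed) = 2337/2959 = 0.78979
p₀ = P(outcome | unexposed) = 725/2610 = 0.27778
Under exogeneity and monotonicity, PNS = p₁ − p₀.
PNS = 0.78979 − 0.27778 = 0.51202

PNS ≈ 0.5120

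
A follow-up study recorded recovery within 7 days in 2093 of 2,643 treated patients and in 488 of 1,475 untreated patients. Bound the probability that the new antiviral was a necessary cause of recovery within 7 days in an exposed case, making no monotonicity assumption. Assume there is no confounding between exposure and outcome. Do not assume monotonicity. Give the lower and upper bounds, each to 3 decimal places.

p₁ = P(outcome | exposed) = 2093/2643 = 0.7919
p₀ = P(outcome | unexposed) = 488/1475 = 0.33085
Under exogeneity alone the bounds on PN are max{0,(p₁−p₀)/p₁} ≤ PN ≤ min{1,(1−p₀)/p₁}.
  lower = (p₁ − p₀)/p₁ = 0.46106 / 0.7919 ≈ 0.5822
  upper = min{1, (1 − p₀)/p₁} = 0.66915 / 0.7919 ≈ 0.8450

0.582 ≤ PN ≤ 0.845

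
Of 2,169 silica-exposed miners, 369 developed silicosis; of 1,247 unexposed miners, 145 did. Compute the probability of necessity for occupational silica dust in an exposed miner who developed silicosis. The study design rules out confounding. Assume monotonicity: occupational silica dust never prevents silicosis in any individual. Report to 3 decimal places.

PN ≈ 0.317

p₁ = P(outcome | exposed) = 369/2169 = 0.17012
p₀ = P(outcome | unexposed) = 145/1247 = 0.11628
Under exogeneity and monotonicity, PN = (p₁ − p₀) / p₁.
PN = (0.17012 − 0.11628) / 0.17012 = 0.053845 / 0.17012 ≈ 0.3165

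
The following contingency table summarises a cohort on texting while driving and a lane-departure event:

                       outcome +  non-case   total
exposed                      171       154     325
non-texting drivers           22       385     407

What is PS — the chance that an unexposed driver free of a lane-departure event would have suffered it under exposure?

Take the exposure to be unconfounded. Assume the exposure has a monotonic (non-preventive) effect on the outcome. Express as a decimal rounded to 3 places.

PS ≈ 0.499

p₁ = P(outcome | exposed) = 171/325 = 0.52615
p₀ = P(outcome | unexposed) = 22/407 = 0.054054
Under exogeneity and monotonicity, PS = (p₁ − p₀)/(1 − p₀).
PS = (0.52615 − 0.054054) / 0.94595 ≈ 0.4991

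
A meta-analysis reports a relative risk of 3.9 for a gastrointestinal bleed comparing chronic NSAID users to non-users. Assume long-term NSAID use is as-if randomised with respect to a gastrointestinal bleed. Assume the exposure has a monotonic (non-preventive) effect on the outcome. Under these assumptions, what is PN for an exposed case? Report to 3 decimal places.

PN ≈ 0.744

Under exogeneity and monotonicity, PN = (RR − 1) / RR = 1 − 1/RR.
PN = (3.9 − 1) / 3.9 = 2.9 / 3.9 ≈ 0.7436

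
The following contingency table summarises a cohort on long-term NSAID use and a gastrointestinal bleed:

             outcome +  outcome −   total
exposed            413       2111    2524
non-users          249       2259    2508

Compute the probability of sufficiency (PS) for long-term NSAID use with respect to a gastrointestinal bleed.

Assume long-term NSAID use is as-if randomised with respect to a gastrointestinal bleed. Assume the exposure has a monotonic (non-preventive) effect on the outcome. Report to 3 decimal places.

PS ≈ 0.071

p₁ = P(outcome | exposed) = 413/2524 = 0.16363
p₀ = P(outcome | unexposed) = 249/2508 = 0.099282
Under exogeneity and monotonicity, PS = (p₁ − p₀)/(1 − p₀).
PS = (0.16363 − 0.099282) / 0.90072 ≈ 0.0714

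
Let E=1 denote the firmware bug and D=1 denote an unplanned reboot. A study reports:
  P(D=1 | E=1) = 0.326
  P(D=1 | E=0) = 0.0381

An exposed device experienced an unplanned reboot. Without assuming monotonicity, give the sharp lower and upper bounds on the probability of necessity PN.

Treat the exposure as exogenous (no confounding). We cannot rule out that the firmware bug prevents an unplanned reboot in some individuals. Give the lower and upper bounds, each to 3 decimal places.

Let p₁ = 0.326, p₀ = 0.0381.
Under exogeneity alone the bounds on PN are max{0,(p₁−p₀)/p₁} ≤ PN ≤ min{1,(1−p₀)/p₁}.
  lower = (p₁ − p₀)/p₁ = 0.2879 / 0.326 ≈ 0.8831
  upper = min{1, (1 − p₀)/p₁} = 0.9619 / 0.326 ≈ 2.9506 → capped at 1

0.883 ≤ PN ≤ 1.000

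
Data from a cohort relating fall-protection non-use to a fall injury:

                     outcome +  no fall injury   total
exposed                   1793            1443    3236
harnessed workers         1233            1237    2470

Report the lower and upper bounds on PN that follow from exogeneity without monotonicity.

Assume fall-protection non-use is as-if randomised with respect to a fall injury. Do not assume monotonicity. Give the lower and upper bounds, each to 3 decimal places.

p₁ = P(outcome | exposed) = 1793/3236 = 0.55408
p₀ = P(outcome | unexposed) = 1233/2470 = 0.49919
Under exogeneity alone the bounds on PN are max{0,(p₁−p₀)/p₁} ≤ PN ≤ min{1,(1−p₀)/p₁}.
  lower = (p₁ − p₀)/p₁ = 0.054889 / 0.55408 ≈ 0.0991
  upper = min{1, (1 − p₀)/p₁} = 0.50081 / 0.55408 ≈ 0.9039

0.099 ≤ PN ≤ 0.904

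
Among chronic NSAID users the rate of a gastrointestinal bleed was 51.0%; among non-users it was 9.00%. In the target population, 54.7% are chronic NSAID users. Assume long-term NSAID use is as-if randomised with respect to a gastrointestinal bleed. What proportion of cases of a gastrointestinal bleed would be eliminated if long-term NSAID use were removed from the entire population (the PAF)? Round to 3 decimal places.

PAF ≈ 0.719

p₁ = 0.51, p₀ = 0.09.
Overall risk P(Y=1) = π·p₁ + (1−π)·p₀ = 0.547×0.51 + 0.453×0.09 = 0.31974.
Under exogeneity, PAF = [P(Y=1) − p₀] / P(Y=1).
PAF = (0.31974 − 0.09) / 0.31974 ≈ 0.7185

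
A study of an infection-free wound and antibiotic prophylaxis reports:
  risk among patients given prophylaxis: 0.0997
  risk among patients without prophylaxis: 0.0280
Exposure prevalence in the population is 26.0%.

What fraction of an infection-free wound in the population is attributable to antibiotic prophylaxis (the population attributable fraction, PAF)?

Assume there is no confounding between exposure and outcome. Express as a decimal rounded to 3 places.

PAF ≈ 0.400

Let p₁ = 0.0997, p₀ = 0.028.
Overall risk P(Y=1) = π·p₁ + (1−π)·p₀ = 0.26×0.0997 + 0.74×0.028 = 0.046642.
Under exogeneity, PAF = [P(Y=1) − p₀] / P(Y=1).
PAF = (0.046642 − 0.028) / 0.046642 ≈ 0.3997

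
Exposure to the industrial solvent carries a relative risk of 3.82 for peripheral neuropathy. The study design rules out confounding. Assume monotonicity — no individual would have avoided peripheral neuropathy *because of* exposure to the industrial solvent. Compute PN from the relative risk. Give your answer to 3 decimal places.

PN ≈ 0.738

Under exogeneity and monotonicity, PN = (RR − 1) / RR = 1 − 1/RR.
PN = (3.82 − 1) / 3.82 = 2.82 / 3.82 ≈ 0.7382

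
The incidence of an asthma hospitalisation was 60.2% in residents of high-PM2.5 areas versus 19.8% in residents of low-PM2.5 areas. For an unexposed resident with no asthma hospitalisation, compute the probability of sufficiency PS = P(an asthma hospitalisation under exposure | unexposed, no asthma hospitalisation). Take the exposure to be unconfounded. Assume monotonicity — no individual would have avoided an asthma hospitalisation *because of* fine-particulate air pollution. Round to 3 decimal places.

PS ≈ 0.504

p₁ = 0.602, p₀ = 0.198.
Under exogeneity and monotonicity, PS = (p₁ − p₀) / (1 − p₀).
PS = (0.602 − 0.198) / (1 − 0.198) = 0.404 / 0.802 ≈ 0.5037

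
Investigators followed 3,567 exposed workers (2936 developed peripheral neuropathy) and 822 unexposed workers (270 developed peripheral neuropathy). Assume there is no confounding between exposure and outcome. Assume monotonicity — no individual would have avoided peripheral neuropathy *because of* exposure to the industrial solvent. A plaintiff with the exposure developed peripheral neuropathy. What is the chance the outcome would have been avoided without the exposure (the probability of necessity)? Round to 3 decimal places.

PN ≈ 0.601

p₁ = P(outcome | exposed) = 2936/3567 = 0.8231
p₀ = P(outcome | unexposed) = 270/822 = 0.32847
Under exogeneity and monotonicity, PN = (p₁ − p₀) / p₁.
PN = (0.8231 − 0.32847) / 0.8231 = 0.49463 / 0.8231 ≈ 0.6009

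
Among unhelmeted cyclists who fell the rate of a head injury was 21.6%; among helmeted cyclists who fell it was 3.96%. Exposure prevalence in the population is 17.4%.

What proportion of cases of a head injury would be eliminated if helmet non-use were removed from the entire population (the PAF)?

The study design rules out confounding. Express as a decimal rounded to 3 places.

PAF ≈ 0.437

p₁ = 0.216, p₀ = 0.0396.
Overall risk P(Y=1) = π·p₁ + (1−π)·p₀ = 0.174×0.216 + 0.826×0.0396 = 0.070294.
Under exogeneity, PAF = [P(Y=1) − p₀] / P(Y=1).
PAF = (0.070294 − 0.0396) / 0.070294 ≈ 0.4366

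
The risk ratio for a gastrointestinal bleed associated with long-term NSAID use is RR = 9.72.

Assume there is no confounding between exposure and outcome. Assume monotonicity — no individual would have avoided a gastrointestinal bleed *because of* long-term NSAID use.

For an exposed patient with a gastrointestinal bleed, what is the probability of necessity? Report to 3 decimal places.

Under exogeneity and monotonicity, PN = (RR − 1) / RR = 1 − 1/RR.
PN = (9.72 − 1) / 9.72 = 8.72 / 9.72 ≈ 0.8971

PN ≈ 0.897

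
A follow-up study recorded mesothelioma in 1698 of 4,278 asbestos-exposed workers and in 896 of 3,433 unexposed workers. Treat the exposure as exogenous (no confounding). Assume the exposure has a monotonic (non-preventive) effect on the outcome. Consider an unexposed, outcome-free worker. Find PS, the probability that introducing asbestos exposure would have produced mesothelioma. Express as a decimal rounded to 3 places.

PS ≈ 0.184

p₁ = P(outcome | exposed) = 1698/4278 = 0.39691
p₀ = P(outcome | unexposed) = 896/3433 = 0.261
Under exogeneity and monotonicity, PS = (p₁ − p₀) / (1 − p₀).
PS = (0.39691 − 0.261) / (1 − 0.261) = 0.13592 / 0.739 ≈ 0.1839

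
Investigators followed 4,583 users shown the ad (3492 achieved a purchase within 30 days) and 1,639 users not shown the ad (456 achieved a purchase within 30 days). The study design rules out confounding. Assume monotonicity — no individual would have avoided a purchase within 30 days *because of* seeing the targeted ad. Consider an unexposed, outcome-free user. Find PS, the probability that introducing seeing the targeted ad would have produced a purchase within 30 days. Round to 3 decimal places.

p₁ = P(outcome | exposed) = 3492/4583 = 0.76195
p₀ = P(outcome | unexposed) = 456/1639 = 0.27822
Under exogeneity and monotonicity, PS = (p₁ − p₀) / (1 − p₀).
PS = (0.76195 − 0.27822) / (1 − 0.27822) = 0.48373 / 0.72178 ≈ 0.6702

PS ≈ 0.670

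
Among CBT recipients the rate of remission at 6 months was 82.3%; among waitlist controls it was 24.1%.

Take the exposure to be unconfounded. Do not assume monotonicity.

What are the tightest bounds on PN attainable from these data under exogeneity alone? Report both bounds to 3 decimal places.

0.707 ≤ PN ≤ 0.922

p₁ = 0.823, p₀ = 0.241.
Under exogeneity alone the bounds on PN are max{0,(p₁−p₀)/p₁} ≤ PN ≤ min{1,(1−p₀)/p₁}.
  lower = (p₁ − p₀)/p₁ = 0.582 / 0.823 ≈ 0.7072
  upper = min{1, (1 − p₀)/p₁} = 0.759 / 0.823 ≈ 0.9222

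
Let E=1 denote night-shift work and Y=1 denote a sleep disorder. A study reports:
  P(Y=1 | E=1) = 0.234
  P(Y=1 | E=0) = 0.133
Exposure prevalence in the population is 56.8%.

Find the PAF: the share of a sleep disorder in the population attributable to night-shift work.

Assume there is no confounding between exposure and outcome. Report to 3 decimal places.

Let p₁ = 0.234, p₀ = 0.133.
Overall risk P(Y=1) = π·p₁ + (1−π)·p₀ = 0.568×0.234 + 0.432×0.133 = 0.19037.
Under exogeneity, PAF = [P(Y=1) − p₀] / P(Y=1).
PAF = (0.19037 − 0.133) / 0.19037 ≈ 0.3014

PAF ≈ 0.301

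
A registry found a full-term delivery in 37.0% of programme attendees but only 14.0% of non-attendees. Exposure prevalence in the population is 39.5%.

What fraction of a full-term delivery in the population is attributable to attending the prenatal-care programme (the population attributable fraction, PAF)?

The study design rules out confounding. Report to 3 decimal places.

p₁ = 0.37, p₀ = 0.14.
Overall risk P(Y=1) = π·p₁ + (1−π)·p₀ = 0.395×0.37 + 0.605×0.14 = 0.23085.
Under exogeneity, PAF = [P(Y=1) − p₀] / P(Y=1).
PAF = (0.23085 − 0.14) / 0.23085 ≈ 0.3935

PAF ≈ 0.394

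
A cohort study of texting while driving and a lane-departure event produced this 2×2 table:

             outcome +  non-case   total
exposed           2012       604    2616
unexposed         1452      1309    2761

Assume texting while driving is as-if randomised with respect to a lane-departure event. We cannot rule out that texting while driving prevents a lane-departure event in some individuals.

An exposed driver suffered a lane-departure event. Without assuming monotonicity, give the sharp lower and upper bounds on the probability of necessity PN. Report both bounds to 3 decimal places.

0.316 ≤ PN ≤ 0.616

p₁ = P(outcome | exposed) = 2012/2616 = 0.76911
p₀ = P(outcome | unexposed) = 1452/2761 = 0.5259
Under exogeneity alone the bounds on PN are max{0,(p₁−p₀)/p₁} ≤ PN ≤ min{1,(1−p₀)/p₁}.
  lower = (p₁ − p₀)/p₁ = 0.24322 / 0.76911 ≈ 0.3162
  upper = min{1, (1 − p₀)/p₁} = 0.4741 / 0.76911 ≈ 0.6164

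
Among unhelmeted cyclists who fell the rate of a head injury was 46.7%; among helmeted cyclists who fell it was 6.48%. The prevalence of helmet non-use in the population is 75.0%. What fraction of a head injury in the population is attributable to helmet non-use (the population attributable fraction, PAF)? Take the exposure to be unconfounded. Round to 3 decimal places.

PAF ≈ 0.823

p₁ = 0.467, p₀ = 0.0648.
Overall risk P(Y=1) = π·p₁ + (1−π)·p₀ = 0.75×0.467 + 0.25×0.0648 = 0.36645.
Under exogeneity, PAF = [P(Y=1) − p₀] / P(Y=1).
PAF = (0.36645 − 0.0648) / 0.36645 ≈ 0.8232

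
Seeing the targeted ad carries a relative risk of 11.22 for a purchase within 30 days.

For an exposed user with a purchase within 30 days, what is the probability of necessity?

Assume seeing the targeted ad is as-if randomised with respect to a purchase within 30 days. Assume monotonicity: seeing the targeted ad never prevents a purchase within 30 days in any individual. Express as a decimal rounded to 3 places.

Under exogeneity and monotonicity, PN = (RR − 1) / RR = 1 − 1/RR.
PN = (11.22 − 1) / 11.22 = 10.22 / 11.22 ≈ 0.9109

PN ≈ 0.911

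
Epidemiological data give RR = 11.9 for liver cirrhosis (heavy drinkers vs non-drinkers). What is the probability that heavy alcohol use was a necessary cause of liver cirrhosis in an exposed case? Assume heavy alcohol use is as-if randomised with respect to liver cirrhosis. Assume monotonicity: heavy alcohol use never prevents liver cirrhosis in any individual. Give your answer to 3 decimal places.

Under exogeneity and monotonicity, PN = (RR − 1) / RR = 1 − 1/RR.
PN = (11.9 − 1) / 11.9 = 10.9 / 11.9 ≈ 0.9160

PN ≈ 0.916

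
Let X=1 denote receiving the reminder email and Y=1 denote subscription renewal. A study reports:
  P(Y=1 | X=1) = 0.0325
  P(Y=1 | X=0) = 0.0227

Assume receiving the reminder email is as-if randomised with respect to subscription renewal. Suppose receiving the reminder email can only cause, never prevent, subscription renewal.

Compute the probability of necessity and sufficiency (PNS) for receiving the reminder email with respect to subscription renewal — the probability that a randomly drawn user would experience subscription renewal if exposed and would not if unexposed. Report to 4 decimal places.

PNS ≈ 0.0098

Let p₁ = 0.0325, p₀ = 0.0227.
Under exogeneity and monotonicity, PNS = p₁ − p₀.
PNS = 0.0325 − 0.0227 = 0.0098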